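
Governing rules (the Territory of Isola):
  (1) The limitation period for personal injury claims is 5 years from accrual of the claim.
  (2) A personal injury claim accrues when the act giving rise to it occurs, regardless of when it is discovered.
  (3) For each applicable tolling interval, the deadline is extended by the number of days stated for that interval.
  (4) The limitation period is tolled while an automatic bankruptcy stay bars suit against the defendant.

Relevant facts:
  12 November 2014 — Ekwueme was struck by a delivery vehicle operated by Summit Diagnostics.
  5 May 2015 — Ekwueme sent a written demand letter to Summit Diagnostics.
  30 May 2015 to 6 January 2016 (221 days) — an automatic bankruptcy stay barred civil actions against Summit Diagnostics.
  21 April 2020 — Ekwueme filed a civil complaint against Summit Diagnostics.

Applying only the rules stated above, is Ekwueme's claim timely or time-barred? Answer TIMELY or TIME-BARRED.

The limitation period began to run on 12 November 2014.
Adding the 5 years base period to 12 November 2014 gives a deadline of 12 November 2019, before any tolling.
The period was tolled for 221 days by the automatic bankruptcy stay (30 May 2015 to 6 January 2016), pushing the deadline to 20 June 2020.
None of the other events listed affects the running of the period under the stated rules.
Filing on 21 April 2020 beat the 20 June 2020 deadline — the action is timely.

TIMELY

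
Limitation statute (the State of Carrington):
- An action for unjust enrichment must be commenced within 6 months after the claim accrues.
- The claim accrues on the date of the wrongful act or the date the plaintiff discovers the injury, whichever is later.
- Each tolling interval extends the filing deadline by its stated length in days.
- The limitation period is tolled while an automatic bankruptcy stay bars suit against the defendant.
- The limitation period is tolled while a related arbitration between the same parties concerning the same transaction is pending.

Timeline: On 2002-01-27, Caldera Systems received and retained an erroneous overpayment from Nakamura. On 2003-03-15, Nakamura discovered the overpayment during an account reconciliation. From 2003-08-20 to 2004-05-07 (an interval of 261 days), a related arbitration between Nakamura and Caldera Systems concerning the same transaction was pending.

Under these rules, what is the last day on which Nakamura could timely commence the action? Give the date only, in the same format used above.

2004-06-02

Because discovery on 2003-03-15 post-dates the 2002-01-27 act, accrual under the later-of rule falls on 2003-03-15.
Adding the 6 months base period to 2003-03-15 gives a deadline of 2003-09-15, before any tolling.
The period was tolled for 261 days by the pending related arbitration (2003-08-20 to 2004-05-07), pushing the deadline to 2004-06-02.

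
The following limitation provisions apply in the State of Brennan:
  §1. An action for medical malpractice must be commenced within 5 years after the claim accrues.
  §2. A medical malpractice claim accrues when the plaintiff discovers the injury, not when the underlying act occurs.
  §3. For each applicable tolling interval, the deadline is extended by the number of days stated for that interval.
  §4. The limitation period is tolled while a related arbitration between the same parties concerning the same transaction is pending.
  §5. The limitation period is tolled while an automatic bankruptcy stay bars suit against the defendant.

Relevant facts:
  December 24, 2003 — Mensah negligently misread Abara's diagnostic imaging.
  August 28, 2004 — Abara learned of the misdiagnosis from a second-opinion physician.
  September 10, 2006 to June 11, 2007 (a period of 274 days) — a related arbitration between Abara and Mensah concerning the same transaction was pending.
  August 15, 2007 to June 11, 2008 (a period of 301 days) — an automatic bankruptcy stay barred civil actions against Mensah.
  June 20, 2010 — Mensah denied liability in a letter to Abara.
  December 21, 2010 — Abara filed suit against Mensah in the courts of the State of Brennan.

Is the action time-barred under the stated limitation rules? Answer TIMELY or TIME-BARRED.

TIMELY

Accrual is tied to discovery, so the period began on August 28, 2004 rather than on December 24, 2003 when the act occurred.
The untolled deadline — 5 years after August 28, 2004 — is August 28, 2009.
The period was tolled for 274 days by the pending related arbitration (September 10, 2006 to June 11, 2007), pushing the deadline to May 29, 2010.
The automatic bankruptcy stay from August 15, 2007 to June 11, 2008 tolled the period for 301 days, extending the deadline to March 26, 2011.
The other events in the timeline have no effect on the limitation period under the stated rules.
Filing on December 21, 2010 beat the March 26, 2011 deadline — the action is timely.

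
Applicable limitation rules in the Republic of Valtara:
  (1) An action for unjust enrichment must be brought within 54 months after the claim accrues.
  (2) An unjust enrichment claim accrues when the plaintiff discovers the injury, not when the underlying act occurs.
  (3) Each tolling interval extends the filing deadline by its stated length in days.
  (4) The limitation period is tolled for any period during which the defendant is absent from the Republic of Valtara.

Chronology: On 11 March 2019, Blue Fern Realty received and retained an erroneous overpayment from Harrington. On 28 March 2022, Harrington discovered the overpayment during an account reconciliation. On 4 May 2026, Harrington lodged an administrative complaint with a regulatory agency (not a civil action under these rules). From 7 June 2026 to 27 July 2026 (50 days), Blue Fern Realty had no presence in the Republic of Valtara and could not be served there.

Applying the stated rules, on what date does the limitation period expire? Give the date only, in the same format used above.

17 November 2026

Under the discovery rule, the claim accrued on 28 March 2022, when Harrington discovered the injury — not on the 11 March 2019 date of the underlying act.
The untolled deadline — 54 months after 28 March 2022 — is 28 September 2026.
The period was tolled for 50 days by the defendant's absence from the jurisdiction (7 June 2026 to 27 July 2026), pushing the deadline to 17 November 2026.
The other events in the timeline have no effect on the limitation period under the stated rules.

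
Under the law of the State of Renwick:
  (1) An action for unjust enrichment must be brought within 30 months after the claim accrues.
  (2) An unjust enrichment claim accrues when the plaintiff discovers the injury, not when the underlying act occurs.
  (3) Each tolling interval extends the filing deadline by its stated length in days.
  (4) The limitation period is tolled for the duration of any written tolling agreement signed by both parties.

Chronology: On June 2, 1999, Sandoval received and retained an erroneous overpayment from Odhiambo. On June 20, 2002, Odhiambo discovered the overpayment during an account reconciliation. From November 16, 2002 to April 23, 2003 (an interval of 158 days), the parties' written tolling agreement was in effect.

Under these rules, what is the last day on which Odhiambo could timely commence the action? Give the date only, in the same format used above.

Accrual is tied to discovery, so the period began on June 20, 2002 rather than on June 2, 1999 when the act occurred.
The untolled deadline — 30 months after June 20, 2002 — is December 20, 2004.
Because the written tolling agreement ran from November 16, 2002 to April 23, 2003, the deadline is extended by 158 days to May 27, 2005.

May 27, 2005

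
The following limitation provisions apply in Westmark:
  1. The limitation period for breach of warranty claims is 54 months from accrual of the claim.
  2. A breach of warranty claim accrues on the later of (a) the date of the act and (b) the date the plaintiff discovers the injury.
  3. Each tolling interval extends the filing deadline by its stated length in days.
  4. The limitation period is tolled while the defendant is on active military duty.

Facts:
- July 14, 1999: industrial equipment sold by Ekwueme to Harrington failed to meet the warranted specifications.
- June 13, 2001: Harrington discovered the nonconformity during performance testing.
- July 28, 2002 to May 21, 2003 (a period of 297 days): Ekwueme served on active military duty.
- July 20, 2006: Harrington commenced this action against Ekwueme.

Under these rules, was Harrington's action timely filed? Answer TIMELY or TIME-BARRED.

TIMELY

The claim accrued on June 13, 2001 — the later of the July 14, 1999 act and the June 13, 2001 discovery.
54 months from June 13, 2001 is December 13, 2005.
The defendant's active military service from July 28, 2002 to May 21, 2003 tolled the period for 297 days, extending the deadline to October 6, 2006.
The July 20, 2006 filing precedes the October 6, 2006 deadline; the claim is timely.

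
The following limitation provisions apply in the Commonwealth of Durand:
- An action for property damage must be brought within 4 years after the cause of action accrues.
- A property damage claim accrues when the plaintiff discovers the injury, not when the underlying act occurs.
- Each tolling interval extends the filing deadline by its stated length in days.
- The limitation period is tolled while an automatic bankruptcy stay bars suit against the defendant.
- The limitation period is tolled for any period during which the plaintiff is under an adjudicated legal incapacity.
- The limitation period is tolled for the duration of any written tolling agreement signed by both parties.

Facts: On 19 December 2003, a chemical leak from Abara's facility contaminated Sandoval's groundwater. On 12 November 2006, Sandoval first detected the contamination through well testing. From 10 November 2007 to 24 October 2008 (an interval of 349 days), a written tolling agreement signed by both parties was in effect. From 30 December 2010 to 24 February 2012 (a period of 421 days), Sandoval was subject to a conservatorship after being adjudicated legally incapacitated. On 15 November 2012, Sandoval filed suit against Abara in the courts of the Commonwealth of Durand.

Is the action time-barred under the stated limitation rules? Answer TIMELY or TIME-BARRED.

Accrual is tied to discovery, so the period began on 12 November 2006 rather than on 19 December 2003 when the act occurred.
4 years from 12 November 2006 is 12 November 2010.
The written tolling agreement from 10 November 2007 to 24 October 2008 tolled the period for 349 days, extending the deadline to 27 October 2011.
The period was tolled for 421 days by the plaintiff's legal incapacity (30 December 2010 to 24 February 2012), pushing the deadline to 21 December 2012.
Filing on 15 November 2012 beat the 21 December 2012 deadline — the action is timely.

TIMELY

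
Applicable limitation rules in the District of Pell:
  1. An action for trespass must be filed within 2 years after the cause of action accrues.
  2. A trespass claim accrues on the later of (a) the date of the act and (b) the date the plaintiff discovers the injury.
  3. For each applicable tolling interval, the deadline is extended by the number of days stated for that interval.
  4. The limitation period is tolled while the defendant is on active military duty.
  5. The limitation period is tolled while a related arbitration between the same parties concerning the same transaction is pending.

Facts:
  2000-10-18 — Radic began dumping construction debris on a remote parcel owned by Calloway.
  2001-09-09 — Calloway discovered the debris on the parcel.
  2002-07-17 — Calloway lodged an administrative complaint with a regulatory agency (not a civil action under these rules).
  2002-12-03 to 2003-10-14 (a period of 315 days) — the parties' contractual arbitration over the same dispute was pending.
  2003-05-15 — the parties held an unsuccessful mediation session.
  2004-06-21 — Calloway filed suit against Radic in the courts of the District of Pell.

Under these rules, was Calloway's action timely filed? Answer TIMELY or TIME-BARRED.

Taking the later of the act (2000-10-18) and discovery (2001-09-09), the claim accrued on 2001-09-09.
2 years from 2001-09-09 is 2003-09-09.
The period was tolled for 315 days by the pending related arbitration (2002-12-03 to 2003-10-14), pushing the deadline to 2004-07-20.
Nothing else in the chronology tolls or restarts the period.
Calloway filed on 2004-06-21, before the 2004-07-20 deadline, so the action is timely.

TIMELY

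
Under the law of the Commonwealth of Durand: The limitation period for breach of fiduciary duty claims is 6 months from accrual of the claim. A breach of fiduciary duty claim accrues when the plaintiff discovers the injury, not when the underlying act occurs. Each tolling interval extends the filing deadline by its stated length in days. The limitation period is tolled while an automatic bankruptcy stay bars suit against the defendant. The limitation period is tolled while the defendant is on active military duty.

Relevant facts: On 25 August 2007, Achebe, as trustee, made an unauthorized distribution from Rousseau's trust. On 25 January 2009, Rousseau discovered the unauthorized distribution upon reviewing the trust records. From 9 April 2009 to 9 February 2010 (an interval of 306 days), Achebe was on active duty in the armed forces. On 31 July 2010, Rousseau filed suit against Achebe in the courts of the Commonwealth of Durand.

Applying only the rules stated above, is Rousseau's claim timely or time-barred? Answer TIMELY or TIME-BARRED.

TIME-BARRED

Accrual is tied to discovery, so the period began on 25 January 2009 rather than on 25 August 2007 when the act occurred.
Adding the 6 months base period to 25 January 2009 gives a deadline of 25 July 2009, before any tolling.
The period was tolled for 306 days by the defendant's active military service (9 April 2009 to 9 February 2010), pushing the deadline to 27 May 2010.
The 31 July 2010 filing falls after the 27 May 2010 deadline; the claim is time-barred.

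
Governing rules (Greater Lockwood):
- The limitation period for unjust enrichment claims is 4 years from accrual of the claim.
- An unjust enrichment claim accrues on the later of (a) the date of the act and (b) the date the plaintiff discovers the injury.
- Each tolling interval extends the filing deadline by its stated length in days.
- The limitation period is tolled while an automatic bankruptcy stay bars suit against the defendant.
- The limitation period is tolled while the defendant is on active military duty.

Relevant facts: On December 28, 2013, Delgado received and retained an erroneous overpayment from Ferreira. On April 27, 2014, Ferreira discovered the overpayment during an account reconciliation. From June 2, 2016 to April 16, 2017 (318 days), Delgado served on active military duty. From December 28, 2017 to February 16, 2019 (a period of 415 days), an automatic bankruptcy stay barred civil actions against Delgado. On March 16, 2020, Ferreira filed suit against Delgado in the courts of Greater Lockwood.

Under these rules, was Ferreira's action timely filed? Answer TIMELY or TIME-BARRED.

Taking the later of the act (December 28, 2013) and discovery (April 27, 2014), the claim accrued on April 27, 2014.
Adding the 4 years base period to April 27, 2014 gives a deadline of April 27, 2018, before any tolling.
The period was tolled for 318 days by the defendant's active military service (June 2, 2016 to April 16, 2017), pushing the deadline to March 11, 2019.
Because the automatic bankruptcy stay ran from December 28, 2017 to February 16, 2019, the deadline is extended by 415 days to April 29, 2020.
The March 16, 2020 filing precedes the April 29, 2020 deadline; the claim is timely.

TIMELY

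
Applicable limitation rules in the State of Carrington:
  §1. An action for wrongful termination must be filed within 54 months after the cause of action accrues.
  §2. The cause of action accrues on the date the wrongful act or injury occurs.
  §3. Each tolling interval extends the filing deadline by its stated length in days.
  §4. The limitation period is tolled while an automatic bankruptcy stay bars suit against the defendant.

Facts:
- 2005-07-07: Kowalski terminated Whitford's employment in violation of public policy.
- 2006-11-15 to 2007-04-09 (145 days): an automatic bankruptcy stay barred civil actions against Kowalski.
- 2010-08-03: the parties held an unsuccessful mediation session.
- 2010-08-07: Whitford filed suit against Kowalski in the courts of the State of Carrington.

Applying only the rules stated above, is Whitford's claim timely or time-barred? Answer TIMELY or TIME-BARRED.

The limitation period began to run on 2005-07-07.
54 months from 2005-07-07 is 2010-01-07.
Because the automatic bankruptcy stay ran from 2006-11-15 to 2007-04-09, the deadline is extended by 145 days to 2010-06-01.
None of the other events listed affects the running of the period under the stated rules.
Filing on 2010-08-07 missed the 2010-06-01 deadline — the action is time-barred.

TIME-BARRED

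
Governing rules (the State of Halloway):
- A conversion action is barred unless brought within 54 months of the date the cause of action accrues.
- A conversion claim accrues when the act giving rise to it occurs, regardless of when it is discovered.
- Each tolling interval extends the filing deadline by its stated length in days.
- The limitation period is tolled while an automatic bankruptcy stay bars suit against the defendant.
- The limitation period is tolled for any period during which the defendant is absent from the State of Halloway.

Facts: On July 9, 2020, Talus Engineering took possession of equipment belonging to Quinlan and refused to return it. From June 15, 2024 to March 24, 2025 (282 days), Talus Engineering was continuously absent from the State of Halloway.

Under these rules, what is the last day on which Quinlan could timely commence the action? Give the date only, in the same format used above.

The limitation period began to run on July 9, 2020.
The untolled deadline — 54 months after July 9, 2020 — is January 9, 2025.
Because the defendant's absence from the jurisdiction ran from June 15, 2024 to March 24, 2025, the deadline is extended by 282 days to October 18, 2025.

October 18, 2025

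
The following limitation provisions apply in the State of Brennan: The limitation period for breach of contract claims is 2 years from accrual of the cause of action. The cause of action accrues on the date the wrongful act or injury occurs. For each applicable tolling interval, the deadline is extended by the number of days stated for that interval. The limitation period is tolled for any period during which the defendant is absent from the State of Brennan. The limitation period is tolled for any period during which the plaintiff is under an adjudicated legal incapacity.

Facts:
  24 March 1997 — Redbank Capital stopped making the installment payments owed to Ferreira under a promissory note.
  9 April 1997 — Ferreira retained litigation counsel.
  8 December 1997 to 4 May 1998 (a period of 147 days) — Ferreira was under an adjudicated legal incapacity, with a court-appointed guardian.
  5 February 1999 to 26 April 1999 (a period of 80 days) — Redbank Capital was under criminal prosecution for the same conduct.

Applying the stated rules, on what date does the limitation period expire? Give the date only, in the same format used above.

18 August 1999

The limitation period began to run on 24 March 1997.
Adding the 2 years base period to 24 March 1997 gives a deadline of 24 March 1999, before any tolling.
Because the plaintiff's legal incapacity ran from 8 December 1997 to 4 May 1998, the deadline is extended by 147 days to 18 August 1999.
Although a criminal prosecution ran from 5 February 1999 to 26 April 1999, the stated rules do not make that a tolling event, so it is disregarded.
Nothing else in the chronology tolls or restarts the period.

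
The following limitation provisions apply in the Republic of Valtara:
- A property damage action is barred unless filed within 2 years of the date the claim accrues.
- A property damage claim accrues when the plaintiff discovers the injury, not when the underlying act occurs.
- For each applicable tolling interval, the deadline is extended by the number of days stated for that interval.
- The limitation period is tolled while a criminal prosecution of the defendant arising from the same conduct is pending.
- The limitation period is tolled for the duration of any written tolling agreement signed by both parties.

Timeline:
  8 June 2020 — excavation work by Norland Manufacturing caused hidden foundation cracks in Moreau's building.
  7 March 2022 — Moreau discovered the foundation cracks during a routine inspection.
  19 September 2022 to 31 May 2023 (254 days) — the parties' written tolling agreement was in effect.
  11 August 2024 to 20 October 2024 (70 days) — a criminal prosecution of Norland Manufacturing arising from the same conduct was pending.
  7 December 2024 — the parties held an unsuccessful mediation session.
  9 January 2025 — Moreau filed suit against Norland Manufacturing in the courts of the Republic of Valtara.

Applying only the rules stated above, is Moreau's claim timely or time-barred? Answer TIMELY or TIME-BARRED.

TIMELY

Under the discovery rule, the claim accrued on 7 March 2022, when Moreau discovered the injury — not on the 8 June 2020 date of the underlying act.
2 years from 7 March 2022 is 7 March 2024.
The written tolling agreement from 19 September 2022 to 31 May 2023 tolled the period for 254 days, extending the deadline to 16 November 2024.
The period was tolled for 70 days by the pending criminal prosecution (11 August 2024 to 20 October 2024), pushing the deadline to 25 January 2025.
Nothing else in the chronology tolls or restarts the period.
The 9 January 2025 filing precedes the 25 January 2025 deadline; the claim is timely.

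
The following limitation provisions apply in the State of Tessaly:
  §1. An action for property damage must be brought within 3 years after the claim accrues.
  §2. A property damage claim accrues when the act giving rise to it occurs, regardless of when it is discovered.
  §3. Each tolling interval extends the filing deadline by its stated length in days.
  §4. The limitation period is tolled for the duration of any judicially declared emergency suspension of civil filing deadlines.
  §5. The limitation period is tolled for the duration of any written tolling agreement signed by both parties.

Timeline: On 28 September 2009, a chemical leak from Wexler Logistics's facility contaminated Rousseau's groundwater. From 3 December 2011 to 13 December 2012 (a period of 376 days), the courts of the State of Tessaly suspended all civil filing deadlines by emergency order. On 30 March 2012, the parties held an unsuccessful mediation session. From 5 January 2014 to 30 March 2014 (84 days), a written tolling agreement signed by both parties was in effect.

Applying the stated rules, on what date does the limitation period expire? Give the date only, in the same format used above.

The limitation period began to run on 28 September 2009.
The untolled deadline — 3 years after 28 September 2009 — is 28 September 2012.
The emergency suspension of filing deadlines from 3 December 2011 to 13 December 2012 tolled the period for 376 days, extending the deadline to 9 October 2013.
The written tolling agreement starting 5 January 2014 came too late — the period had run on 9 October 2013 — and so does not extend the deadline.
None of the other events listed affects the running of the period under the stated rules.

9 October 2013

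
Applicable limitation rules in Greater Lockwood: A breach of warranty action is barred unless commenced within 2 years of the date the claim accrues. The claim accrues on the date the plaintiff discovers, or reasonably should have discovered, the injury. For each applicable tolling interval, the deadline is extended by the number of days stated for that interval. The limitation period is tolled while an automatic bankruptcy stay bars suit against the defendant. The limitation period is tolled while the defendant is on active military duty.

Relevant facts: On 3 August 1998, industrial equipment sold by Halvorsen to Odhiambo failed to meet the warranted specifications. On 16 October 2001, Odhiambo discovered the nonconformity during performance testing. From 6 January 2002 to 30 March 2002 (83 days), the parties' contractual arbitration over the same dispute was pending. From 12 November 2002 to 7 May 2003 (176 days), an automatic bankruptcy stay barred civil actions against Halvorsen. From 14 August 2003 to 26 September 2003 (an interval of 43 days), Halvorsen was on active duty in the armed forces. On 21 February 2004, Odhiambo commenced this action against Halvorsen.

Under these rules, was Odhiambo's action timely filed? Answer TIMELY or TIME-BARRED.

Accrual is tied to discovery, so the period began on 16 October 2001 rather than on 3 August 1998 when the act occurred.
2 years from 16 October 2001 is 16 October 2003.
The automatic bankruptcy stay from 12 November 2002 to 7 May 2003 tolled the period for 176 days, extending the deadline to 9 April 2004.
The defendant's active military service from 14 August 2003 to 26 September 2003 tolled the period for 43 days, extending the deadline to 22 May 2004.
No stated provision tolls the period for a pending arbitration, so the interval from 6 January 2002 to 30 March 2002 has no effect on the deadline.
Filing on 21 February 2004 beat the 22 May 2004 deadline — the action is timely.

TIMELY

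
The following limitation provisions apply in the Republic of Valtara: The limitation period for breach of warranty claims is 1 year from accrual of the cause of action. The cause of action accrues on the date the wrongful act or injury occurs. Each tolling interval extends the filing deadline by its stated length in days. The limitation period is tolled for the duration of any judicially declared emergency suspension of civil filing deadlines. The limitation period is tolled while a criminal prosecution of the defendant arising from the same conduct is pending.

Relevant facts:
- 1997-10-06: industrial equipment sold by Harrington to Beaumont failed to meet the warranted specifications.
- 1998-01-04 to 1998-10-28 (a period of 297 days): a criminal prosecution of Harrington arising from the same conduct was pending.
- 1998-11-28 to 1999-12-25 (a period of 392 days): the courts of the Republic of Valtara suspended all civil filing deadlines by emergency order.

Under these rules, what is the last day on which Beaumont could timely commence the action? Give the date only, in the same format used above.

2000-08-25

The limitation period began to run on 1997-10-06.
1 year from 1997-10-06 is 1998-10-06.
The period was tolled for 297 days by the pending criminal prosecution (1998-01-04 to 1998-10-28), pushing the deadline to 1999-07-30.
The emergency suspension of filing deadlines from 1998-11-28 to 1999-12-25 tolled the period for 392 days, extending the deadline to 2000-08-25.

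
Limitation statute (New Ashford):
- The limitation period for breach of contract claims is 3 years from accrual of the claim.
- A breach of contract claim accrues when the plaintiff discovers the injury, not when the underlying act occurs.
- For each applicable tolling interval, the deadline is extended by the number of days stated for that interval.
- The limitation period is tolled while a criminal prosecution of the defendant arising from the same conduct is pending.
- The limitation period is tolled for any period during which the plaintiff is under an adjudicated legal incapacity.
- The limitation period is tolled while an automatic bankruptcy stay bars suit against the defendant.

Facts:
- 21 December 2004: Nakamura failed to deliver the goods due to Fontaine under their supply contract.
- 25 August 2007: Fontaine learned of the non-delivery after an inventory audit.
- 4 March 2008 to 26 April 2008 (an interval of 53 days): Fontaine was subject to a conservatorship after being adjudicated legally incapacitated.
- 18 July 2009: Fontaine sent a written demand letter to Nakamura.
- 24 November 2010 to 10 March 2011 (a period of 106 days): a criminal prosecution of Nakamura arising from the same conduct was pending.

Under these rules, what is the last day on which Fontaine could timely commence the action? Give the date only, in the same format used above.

17 October 2010

Under the discovery rule, the claim accrued on 25 August 2007, when Fontaine discovered the injury — not on the 21 December 2004 date of the underlying act.
Adding the 3 years base period to 25 August 2007 gives a deadline of 25 August 2010, before any tolling.
Because the plaintiff's legal incapacity ran from 4 March 2008 to 26 April 2008, the deadline is extended by 53 days to 17 October 2010.
The pending criminal prosecution starting 24 November 2010 came too late — the period had run on 17 October 2010 — and so does not extend the deadline.
None of the other events listed affects the running of the period under the stated rules.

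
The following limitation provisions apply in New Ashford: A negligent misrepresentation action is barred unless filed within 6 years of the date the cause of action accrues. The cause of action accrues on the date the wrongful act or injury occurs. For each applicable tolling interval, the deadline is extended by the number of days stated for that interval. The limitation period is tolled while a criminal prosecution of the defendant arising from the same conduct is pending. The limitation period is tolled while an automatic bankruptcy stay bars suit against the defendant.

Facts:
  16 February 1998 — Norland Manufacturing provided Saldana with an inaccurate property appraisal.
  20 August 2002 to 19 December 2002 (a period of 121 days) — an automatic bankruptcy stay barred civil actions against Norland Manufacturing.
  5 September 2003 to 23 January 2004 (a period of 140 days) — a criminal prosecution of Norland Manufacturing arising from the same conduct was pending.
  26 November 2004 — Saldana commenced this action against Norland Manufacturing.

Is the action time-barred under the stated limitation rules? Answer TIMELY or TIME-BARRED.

The cause of action accrued on 16 February 1998, the date of the act.
The untolled deadline — 6 years after 16 February 1998 — is 16 February 2004.
The period was tolled for 121 days by the automatic bankruptcy stay (20 August 2002 to 19 December 2002), pushing the deadline to 16 June 2004.
Because the pending criminal prosecution ran from 5 September 2003 to 23 January 2004, the deadline is extended by 140 days to 3 November 2004.
The 26 November 2004 filing falls after the 3 November 2004 deadline; the claim is time-barred.

TIME-BARRED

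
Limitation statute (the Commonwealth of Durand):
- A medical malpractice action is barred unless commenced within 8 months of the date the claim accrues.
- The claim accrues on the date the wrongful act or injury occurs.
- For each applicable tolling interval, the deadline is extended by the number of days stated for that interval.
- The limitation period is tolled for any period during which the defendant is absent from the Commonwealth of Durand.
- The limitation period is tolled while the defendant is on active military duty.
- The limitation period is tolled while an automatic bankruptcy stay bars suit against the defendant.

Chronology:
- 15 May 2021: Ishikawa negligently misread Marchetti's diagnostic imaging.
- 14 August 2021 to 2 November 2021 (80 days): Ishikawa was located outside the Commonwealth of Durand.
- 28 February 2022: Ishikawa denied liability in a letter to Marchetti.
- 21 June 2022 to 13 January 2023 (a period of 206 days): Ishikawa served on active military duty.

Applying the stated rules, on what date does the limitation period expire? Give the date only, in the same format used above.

5 April 2022

The claim accrued on 15 May 2021, the date of the act.
8 months from 15 May 2021 is 15 January 2022.
Because the defendant's absence from the jurisdiction ran from 14 August 2021 to 2 November 2021, the deadline is extended by 80 days to 5 April 2022.
The defendant's active military service from 21 June 2022 to 13 January 2023 began after the period had already run on 5 April 2022, so it has no tolling effect.
Nothing else in the chronology tolls or restarts the period.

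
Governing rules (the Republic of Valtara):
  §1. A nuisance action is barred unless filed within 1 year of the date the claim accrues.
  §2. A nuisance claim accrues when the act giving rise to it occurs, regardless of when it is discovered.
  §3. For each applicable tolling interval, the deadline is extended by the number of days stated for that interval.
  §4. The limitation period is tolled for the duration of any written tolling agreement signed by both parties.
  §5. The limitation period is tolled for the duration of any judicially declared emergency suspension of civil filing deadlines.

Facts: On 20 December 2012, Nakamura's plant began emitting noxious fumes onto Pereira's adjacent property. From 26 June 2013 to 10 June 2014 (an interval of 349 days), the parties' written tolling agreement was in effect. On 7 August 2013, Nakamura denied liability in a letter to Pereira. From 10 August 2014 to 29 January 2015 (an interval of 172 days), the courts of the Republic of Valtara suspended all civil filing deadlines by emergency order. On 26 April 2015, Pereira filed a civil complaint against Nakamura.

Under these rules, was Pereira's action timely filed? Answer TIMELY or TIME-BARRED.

The claim accrued on 20 December 2012, the date of the act.
The untolled deadline — 1 year after 20 December 2012 — is 20 December 2013.
The written tolling agreement from 26 June 2013 to 10 June 2014 tolled the period for 349 days, extending the deadline to 4 December 2014.
The period was tolled for 172 days by the emergency suspension of filing deadlines (10 August 2014 to 29 January 2015), pushing the deadline to 25 May 2015.
Nothing else in the chronology tolls or restarts the period.
Pereira filed on 26 April 2015, before the 25 May 2015 deadline, so the action is timely.

TIMELY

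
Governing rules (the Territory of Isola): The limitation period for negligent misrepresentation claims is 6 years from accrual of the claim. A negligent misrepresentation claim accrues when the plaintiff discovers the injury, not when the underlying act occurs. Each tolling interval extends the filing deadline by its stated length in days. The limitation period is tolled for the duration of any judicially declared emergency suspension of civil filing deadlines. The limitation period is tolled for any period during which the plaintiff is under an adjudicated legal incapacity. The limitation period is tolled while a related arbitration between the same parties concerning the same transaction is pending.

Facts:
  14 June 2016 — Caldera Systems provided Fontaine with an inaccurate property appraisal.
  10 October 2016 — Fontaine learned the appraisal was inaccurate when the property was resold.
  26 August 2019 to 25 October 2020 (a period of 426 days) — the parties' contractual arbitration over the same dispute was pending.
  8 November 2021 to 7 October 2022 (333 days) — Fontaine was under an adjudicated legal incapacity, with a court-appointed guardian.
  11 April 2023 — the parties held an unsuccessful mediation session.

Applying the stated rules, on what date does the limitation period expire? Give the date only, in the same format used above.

Under the discovery rule, the claim accrued on 10 October 2016, when Fontaine discovered the injury — not on the 14 June 2016 date of the underlying act.
The untolled deadline — 6 years after 10 October 2016 — is 10 October 2022.
The period was tolled for 426 days by the pending related arbitration (26 August 2019 to 25 October 2020), pushing the deadline to 10 December 2023.
The plaintiff's legal incapacity from 8 November 2021 to 7 October 2022 tolled the period for 333 days, extending the deadline to 7 November 2024.
The other events in the timeline have no effect on the limitation period under the stated rules.

7 November 2024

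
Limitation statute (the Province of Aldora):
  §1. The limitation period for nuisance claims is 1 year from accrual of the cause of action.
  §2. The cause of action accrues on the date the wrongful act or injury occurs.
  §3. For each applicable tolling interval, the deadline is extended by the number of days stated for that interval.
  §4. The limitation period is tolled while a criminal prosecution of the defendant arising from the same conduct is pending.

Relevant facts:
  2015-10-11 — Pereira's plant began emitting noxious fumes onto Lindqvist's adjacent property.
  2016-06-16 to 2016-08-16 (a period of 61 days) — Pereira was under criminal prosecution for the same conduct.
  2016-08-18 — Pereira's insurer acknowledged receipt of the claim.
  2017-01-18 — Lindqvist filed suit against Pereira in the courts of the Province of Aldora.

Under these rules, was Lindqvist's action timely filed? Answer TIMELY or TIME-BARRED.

The cause of action accrued on 2015-10-11, the date of the act.
Adding the 1 year base period to 2015-10-11 gives a deadline of 2016-10-11, before any tolling.
Because the pending criminal prosecution ran from 2016-06-16 to 2016-08-16, the deadline is extended by 61 days to 2016-12-11.
The other events in the timeline have no effect on the limitation period under the stated rules.
Lindqvist filed on 2017-01-18, after the 2016-12-11 deadline, so the action is time-barred.

TIME-BARRED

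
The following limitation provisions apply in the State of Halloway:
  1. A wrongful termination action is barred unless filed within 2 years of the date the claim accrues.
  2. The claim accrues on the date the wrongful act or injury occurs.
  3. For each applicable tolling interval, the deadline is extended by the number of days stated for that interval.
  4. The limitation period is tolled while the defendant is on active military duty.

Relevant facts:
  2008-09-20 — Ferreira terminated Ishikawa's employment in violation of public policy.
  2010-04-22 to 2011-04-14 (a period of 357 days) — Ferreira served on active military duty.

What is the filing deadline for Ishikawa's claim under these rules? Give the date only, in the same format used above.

The claim accrued on 2008-09-20, when the wrongful act occurred.
The untolled deadline — 2 years after 2008-09-20 — is 2010-09-20.
The defendant's active military service from 2010-04-22 to 2011-04-14 tolled the period for 357 days, extending the deadline to 2011-09-12.

2011-09-12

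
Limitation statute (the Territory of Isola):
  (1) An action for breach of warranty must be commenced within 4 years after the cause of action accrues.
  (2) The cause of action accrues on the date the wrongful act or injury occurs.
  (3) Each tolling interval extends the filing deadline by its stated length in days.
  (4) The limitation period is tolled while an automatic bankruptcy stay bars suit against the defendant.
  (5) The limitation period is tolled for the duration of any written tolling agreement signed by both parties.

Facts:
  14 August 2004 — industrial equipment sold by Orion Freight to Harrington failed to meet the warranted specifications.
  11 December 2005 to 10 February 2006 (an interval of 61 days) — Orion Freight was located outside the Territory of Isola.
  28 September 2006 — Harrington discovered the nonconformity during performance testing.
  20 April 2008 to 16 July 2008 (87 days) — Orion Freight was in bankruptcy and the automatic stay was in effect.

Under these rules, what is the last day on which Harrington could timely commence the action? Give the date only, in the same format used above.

9 November 2008

The claim accrued on 14 August 2004, when the wrongful act occurred; under the stated occurrence rule the 28 September 2006 discovery does not delay accrual.
4 years from 14 August 2004 is 14 August 2008.
The automatic bankruptcy stay from 20 April 2008 to 16 July 2008 tolled the period for 87 days, extending the deadline to 9 November 2008.
The defendant's absence from the jurisdiction from 11 December 2005 to 10 February 2006 does not toll the period, because no stated rule makes the defendant's absence a tolling event.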